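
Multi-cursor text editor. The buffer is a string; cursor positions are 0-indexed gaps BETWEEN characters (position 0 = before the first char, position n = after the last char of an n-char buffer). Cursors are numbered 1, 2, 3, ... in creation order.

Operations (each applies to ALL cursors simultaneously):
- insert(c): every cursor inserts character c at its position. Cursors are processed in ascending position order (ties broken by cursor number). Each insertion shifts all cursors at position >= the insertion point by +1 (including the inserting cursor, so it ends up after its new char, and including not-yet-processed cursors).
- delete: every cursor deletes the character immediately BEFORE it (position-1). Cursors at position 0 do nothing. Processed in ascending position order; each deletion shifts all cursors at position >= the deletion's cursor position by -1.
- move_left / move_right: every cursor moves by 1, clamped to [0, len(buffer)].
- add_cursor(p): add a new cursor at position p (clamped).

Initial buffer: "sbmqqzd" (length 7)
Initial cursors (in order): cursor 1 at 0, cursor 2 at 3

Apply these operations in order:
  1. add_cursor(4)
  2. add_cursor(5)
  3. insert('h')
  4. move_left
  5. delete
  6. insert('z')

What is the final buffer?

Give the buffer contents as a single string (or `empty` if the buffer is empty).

Answer: zhsbzhzhzhzd

Derivation:
After op 1 (add_cursor(4)): buffer="sbmqqzd" (len 7), cursors c1@0 c2@3 c3@4, authorship .......
After op 2 (add_cursor(5)): buffer="sbmqqzd" (len 7), cursors c1@0 c2@3 c3@4 c4@5, authorship .......
After op 3 (insert('h')): buffer="hsbmhqhqhzd" (len 11), cursors c1@1 c2@5 c3@7 c4@9, authorship 1...2.3.4..
After op 4 (move_left): buffer="hsbmhqhqhzd" (len 11), cursors c1@0 c2@4 c3@6 c4@8, authorship 1...2.3.4..
After op 5 (delete): buffer="hsbhhhzd" (len 8), cursors c1@0 c2@3 c3@4 c4@5, authorship 1..234..
After op 6 (insert('z')): buffer="zhsbzhzhzhzd" (len 12), cursors c1@1 c2@5 c3@7 c4@9, authorship 11..223344..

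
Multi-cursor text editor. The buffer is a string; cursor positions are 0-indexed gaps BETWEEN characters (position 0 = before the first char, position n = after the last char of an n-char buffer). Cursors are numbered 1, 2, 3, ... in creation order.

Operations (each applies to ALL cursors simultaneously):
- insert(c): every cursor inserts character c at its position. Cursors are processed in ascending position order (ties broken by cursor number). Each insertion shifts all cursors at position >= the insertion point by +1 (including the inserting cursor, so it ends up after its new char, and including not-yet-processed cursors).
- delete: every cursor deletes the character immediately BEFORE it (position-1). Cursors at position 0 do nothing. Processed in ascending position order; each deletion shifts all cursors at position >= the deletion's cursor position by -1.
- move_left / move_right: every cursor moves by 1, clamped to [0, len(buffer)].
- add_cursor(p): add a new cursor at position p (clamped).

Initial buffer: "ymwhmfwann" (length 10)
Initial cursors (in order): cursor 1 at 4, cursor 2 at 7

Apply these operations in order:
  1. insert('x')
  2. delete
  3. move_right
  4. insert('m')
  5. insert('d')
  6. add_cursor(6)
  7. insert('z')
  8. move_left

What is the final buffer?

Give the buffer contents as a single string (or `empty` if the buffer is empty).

After op 1 (insert('x')): buffer="ymwhxmfwxann" (len 12), cursors c1@5 c2@9, authorship ....1...2...
After op 2 (delete): buffer="ymwhmfwann" (len 10), cursors c1@4 c2@7, authorship ..........
After op 3 (move_right): buffer="ymwhmfwann" (len 10), cursors c1@5 c2@8, authorship ..........
After op 4 (insert('m')): buffer="ymwhmmfwamnn" (len 12), cursors c1@6 c2@10, authorship .....1...2..
After op 5 (insert('d')): buffer="ymwhmmdfwamdnn" (len 14), cursors c1@7 c2@12, authorship .....11...22..
After op 6 (add_cursor(6)): buffer="ymwhmmdfwamdnn" (len 14), cursors c3@6 c1@7 c2@12, authorship .....11...22..
After op 7 (insert('z')): buffer="ymwhmmzdzfwamdznn" (len 17), cursors c3@7 c1@9 c2@15, authorship .....1311...222..
After op 8 (move_left): buffer="ymwhmmzdzfwamdznn" (len 17), cursors c3@6 c1@8 c2@14, authorship .....1311...222..

Answer: ymwhmmzdzfwamdznn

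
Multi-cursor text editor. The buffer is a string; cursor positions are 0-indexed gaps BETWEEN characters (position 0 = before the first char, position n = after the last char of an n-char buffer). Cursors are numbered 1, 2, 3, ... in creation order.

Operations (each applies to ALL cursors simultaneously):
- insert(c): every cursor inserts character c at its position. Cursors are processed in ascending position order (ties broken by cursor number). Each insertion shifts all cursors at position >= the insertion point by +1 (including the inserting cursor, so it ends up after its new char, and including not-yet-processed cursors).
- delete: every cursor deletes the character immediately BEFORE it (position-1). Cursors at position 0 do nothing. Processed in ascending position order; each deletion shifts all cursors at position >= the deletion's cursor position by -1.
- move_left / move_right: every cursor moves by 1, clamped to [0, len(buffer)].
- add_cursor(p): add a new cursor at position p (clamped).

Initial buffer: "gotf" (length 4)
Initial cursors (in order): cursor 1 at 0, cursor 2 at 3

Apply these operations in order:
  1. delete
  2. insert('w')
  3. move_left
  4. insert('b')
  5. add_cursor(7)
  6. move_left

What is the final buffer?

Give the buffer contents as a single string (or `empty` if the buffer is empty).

Answer: bwgobwf

Derivation:
After op 1 (delete): buffer="gof" (len 3), cursors c1@0 c2@2, authorship ...
After op 2 (insert('w')): buffer="wgowf" (len 5), cursors c1@1 c2@4, authorship 1..2.
After op 3 (move_left): buffer="wgowf" (len 5), cursors c1@0 c2@3, authorship 1..2.
After op 4 (insert('b')): buffer="bwgobwf" (len 7), cursors c1@1 c2@5, authorship 11..22.
After op 5 (add_cursor(7)): buffer="bwgobwf" (len 7), cursors c1@1 c2@5 c3@7, authorship 11..22.
After op 6 (move_left): buffer="bwgobwf" (len 7), cursors c1@0 c2@4 c3@6, authorship 11..22.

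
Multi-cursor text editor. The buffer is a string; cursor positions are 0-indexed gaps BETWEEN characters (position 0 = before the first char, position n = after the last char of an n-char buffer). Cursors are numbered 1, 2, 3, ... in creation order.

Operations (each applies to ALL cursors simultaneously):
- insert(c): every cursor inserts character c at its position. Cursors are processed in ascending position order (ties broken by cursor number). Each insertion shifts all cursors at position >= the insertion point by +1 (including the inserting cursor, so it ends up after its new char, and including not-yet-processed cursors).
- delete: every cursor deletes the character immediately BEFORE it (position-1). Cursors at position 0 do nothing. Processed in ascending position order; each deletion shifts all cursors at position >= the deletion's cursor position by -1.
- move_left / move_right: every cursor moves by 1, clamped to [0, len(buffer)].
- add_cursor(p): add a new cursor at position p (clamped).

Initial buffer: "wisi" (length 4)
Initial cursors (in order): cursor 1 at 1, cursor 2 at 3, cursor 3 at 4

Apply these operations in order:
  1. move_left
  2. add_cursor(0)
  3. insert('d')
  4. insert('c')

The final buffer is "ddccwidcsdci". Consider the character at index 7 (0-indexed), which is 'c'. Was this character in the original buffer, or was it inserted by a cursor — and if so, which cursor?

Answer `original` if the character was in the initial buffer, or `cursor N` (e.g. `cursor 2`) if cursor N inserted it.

Answer: cursor 2

Derivation:
After op 1 (move_left): buffer="wisi" (len 4), cursors c1@0 c2@2 c3@3, authorship ....
After op 2 (add_cursor(0)): buffer="wisi" (len 4), cursors c1@0 c4@0 c2@2 c3@3, authorship ....
After op 3 (insert('d')): buffer="ddwidsdi" (len 8), cursors c1@2 c4@2 c2@5 c3@7, authorship 14..2.3.
After op 4 (insert('c')): buffer="ddccwidcsdci" (len 12), cursors c1@4 c4@4 c2@8 c3@11, authorship 1414..22.33.
Authorship (.=original, N=cursor N): 1 4 1 4 . . 2 2 . 3 3 .
Index 7: author = 2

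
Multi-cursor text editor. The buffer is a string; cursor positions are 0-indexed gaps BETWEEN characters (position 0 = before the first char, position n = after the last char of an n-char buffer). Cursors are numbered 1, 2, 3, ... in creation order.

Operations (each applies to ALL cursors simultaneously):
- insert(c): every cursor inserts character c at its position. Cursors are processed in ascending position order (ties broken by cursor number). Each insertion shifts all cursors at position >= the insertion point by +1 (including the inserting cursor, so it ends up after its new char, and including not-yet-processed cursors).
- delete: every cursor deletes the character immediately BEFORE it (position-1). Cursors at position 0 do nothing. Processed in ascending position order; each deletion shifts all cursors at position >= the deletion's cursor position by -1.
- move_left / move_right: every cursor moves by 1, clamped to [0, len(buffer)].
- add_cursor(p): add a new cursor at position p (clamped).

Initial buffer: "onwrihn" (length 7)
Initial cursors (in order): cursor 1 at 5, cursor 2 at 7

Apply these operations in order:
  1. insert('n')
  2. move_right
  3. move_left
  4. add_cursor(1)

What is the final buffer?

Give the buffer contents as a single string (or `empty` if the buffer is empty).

Answer: onwrinhnn

Derivation:
After op 1 (insert('n')): buffer="onwrinhnn" (len 9), cursors c1@6 c2@9, authorship .....1..2
After op 2 (move_right): buffer="onwrinhnn" (len 9), cursors c1@7 c2@9, authorship .....1..2
After op 3 (move_left): buffer="onwrinhnn" (len 9), cursors c1@6 c2@8, authorship .....1..2
After op 4 (add_cursor(1)): buffer="onwrinhnn" (len 9), cursors c3@1 c1@6 c2@8, authorship .....1..2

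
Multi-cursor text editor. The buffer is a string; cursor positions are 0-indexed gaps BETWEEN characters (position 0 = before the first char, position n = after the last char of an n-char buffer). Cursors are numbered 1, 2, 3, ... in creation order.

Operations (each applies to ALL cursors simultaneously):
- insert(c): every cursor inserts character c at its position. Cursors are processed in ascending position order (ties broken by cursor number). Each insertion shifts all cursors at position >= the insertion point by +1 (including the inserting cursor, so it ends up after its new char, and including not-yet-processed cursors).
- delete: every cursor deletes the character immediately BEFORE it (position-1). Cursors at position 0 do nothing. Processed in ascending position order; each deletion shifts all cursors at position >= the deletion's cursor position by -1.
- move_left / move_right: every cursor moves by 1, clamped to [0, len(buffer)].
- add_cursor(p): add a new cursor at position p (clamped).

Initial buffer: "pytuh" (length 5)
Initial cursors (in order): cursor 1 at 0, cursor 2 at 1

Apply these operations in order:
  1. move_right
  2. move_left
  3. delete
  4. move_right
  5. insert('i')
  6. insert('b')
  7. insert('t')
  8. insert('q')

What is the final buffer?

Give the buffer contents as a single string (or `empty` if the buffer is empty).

Answer: yiibbttqqtuh

Derivation:
After op 1 (move_right): buffer="pytuh" (len 5), cursors c1@1 c2@2, authorship .....
After op 2 (move_left): buffer="pytuh" (len 5), cursors c1@0 c2@1, authorship .....
After op 3 (delete): buffer="ytuh" (len 4), cursors c1@0 c2@0, authorship ....
After op 4 (move_right): buffer="ytuh" (len 4), cursors c1@1 c2@1, authorship ....
After op 5 (insert('i')): buffer="yiituh" (len 6), cursors c1@3 c2@3, authorship .12...
After op 6 (insert('b')): buffer="yiibbtuh" (len 8), cursors c1@5 c2@5, authorship .1212...
After op 7 (insert('t')): buffer="yiibbtttuh" (len 10), cursors c1@7 c2@7, authorship .121212...
After op 8 (insert('q')): buffer="yiibbttqqtuh" (len 12), cursors c1@9 c2@9, authorship .12121212...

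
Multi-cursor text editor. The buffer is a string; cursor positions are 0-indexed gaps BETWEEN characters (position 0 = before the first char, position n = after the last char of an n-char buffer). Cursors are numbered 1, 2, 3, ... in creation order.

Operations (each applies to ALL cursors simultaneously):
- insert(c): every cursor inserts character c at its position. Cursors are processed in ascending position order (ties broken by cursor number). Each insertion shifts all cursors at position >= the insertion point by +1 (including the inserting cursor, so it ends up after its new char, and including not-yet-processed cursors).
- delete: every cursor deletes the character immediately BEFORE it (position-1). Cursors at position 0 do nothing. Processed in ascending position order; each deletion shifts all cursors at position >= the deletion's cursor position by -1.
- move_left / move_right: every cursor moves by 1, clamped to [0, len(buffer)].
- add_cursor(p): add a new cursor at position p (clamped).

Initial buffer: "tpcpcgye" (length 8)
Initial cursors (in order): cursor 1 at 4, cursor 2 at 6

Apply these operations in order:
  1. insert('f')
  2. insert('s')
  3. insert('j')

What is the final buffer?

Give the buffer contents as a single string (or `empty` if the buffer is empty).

After op 1 (insert('f')): buffer="tpcpfcgfye" (len 10), cursors c1@5 c2@8, authorship ....1..2..
After op 2 (insert('s')): buffer="tpcpfscgfsye" (len 12), cursors c1@6 c2@10, authorship ....11..22..
After op 3 (insert('j')): buffer="tpcpfsjcgfsjye" (len 14), cursors c1@7 c2@12, authorship ....111..222..

Answer: tpcpfsjcgfsjye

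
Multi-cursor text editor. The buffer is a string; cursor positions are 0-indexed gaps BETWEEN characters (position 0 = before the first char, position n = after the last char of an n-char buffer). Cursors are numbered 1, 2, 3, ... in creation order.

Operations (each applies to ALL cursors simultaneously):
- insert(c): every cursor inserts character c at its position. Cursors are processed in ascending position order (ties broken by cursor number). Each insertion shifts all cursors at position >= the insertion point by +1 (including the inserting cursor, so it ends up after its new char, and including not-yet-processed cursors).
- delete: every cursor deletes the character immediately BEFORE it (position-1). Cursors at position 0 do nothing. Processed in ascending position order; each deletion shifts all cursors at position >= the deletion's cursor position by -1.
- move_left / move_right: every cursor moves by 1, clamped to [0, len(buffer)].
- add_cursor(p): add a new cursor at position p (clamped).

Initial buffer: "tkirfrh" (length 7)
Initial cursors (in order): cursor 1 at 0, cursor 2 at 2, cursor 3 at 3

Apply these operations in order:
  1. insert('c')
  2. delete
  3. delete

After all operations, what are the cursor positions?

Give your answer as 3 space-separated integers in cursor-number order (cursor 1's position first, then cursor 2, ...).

After op 1 (insert('c')): buffer="ctkcicrfrh" (len 10), cursors c1@1 c2@4 c3@6, authorship 1..2.3....
After op 2 (delete): buffer="tkirfrh" (len 7), cursors c1@0 c2@2 c3@3, authorship .......
After op 3 (delete): buffer="trfrh" (len 5), cursors c1@0 c2@1 c3@1, authorship .....

Answer: 0 1 1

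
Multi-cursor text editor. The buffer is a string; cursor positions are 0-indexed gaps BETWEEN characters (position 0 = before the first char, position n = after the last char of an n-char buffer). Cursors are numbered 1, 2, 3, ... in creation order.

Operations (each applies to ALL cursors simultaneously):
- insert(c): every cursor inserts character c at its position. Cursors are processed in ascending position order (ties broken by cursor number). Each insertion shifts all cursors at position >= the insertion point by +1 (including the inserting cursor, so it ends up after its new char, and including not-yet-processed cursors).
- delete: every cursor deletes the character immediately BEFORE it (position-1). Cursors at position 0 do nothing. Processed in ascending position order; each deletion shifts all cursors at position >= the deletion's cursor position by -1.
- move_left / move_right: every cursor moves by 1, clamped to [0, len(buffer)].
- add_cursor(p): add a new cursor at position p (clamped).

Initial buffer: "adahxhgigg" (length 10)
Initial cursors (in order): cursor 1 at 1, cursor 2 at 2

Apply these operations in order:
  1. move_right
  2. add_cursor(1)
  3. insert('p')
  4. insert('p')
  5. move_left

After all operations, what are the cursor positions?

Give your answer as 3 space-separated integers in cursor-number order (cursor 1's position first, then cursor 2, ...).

After op 1 (move_right): buffer="adahxhgigg" (len 10), cursors c1@2 c2@3, authorship ..........
After op 2 (add_cursor(1)): buffer="adahxhgigg" (len 10), cursors c3@1 c1@2 c2@3, authorship ..........
After op 3 (insert('p')): buffer="apdpaphxhgigg" (len 13), cursors c3@2 c1@4 c2@6, authorship .3.1.2.......
After op 4 (insert('p')): buffer="appdppapphxhgigg" (len 16), cursors c3@3 c1@6 c2@9, authorship .33.11.22.......
After op 5 (move_left): buffer="appdppapphxhgigg" (len 16), cursors c3@2 c1@5 c2@8, authorship .33.11.22.......

Answer: 5 8 2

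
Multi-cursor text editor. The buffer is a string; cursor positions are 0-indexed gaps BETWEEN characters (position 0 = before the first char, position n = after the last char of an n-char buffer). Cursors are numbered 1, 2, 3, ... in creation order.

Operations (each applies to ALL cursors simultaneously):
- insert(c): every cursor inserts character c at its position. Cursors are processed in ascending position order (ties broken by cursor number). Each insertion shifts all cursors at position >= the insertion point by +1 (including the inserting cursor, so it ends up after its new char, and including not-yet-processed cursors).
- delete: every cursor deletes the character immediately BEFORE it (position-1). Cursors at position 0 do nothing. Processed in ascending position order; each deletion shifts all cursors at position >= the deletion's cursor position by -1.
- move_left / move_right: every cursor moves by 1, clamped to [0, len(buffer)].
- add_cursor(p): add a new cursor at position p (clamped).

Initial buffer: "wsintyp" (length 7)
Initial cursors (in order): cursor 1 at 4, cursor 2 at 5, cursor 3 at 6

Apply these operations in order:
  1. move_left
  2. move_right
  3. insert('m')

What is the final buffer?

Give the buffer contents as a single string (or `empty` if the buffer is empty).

After op 1 (move_left): buffer="wsintyp" (len 7), cursors c1@3 c2@4 c3@5, authorship .......
After op 2 (move_right): buffer="wsintyp" (len 7), cursors c1@4 c2@5 c3@6, authorship .......
After op 3 (insert('m')): buffer="wsinmtmymp" (len 10), cursors c1@5 c2@7 c3@9, authorship ....1.2.3.

Answer: wsinmtmymp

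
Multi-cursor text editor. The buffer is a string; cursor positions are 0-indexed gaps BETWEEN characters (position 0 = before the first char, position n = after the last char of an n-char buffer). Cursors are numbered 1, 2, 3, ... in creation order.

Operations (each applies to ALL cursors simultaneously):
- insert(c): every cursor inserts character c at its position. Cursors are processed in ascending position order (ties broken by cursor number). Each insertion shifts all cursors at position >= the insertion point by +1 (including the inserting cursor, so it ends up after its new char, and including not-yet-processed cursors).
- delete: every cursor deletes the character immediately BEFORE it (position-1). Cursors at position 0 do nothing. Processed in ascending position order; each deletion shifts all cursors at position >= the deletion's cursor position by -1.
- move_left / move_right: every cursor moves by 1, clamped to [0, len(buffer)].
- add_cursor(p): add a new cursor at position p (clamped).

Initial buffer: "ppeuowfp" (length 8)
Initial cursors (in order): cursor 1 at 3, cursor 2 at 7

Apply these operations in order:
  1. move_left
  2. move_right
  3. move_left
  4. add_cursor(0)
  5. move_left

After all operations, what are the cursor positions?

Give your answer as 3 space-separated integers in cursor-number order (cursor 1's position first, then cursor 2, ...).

Answer: 1 5 0

Derivation:
After op 1 (move_left): buffer="ppeuowfp" (len 8), cursors c1@2 c2@6, authorship ........
After op 2 (move_right): buffer="ppeuowfp" (len 8), cursors c1@3 c2@7, authorship ........
After op 3 (move_left): buffer="ppeuowfp" (len 8), cursors c1@2 c2@6, authorship ........
After op 4 (add_cursor(0)): buffer="ppeuowfp" (len 8), cursors c3@0 c1@2 c2@6, authorship ........
After op 5 (move_left): buffer="ppeuowfp" (len 8), cursors c3@0 c1@1 c2@5, authorship ........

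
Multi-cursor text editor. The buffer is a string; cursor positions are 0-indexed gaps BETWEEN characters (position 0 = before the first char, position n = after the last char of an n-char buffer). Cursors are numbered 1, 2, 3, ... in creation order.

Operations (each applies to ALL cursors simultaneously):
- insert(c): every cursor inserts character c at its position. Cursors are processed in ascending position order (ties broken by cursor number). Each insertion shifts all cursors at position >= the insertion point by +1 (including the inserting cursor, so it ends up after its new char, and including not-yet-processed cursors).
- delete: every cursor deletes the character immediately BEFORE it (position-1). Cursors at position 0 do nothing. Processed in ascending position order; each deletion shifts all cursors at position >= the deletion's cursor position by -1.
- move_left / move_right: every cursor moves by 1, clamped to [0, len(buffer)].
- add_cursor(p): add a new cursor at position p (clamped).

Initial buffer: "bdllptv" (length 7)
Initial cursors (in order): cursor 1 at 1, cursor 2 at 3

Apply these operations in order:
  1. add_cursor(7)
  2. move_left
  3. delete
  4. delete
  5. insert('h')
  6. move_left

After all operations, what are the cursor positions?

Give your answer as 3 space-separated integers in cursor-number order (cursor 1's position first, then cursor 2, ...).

Answer: 1 1 4

Derivation:
After op 1 (add_cursor(7)): buffer="bdllptv" (len 7), cursors c1@1 c2@3 c3@7, authorship .......
After op 2 (move_left): buffer="bdllptv" (len 7), cursors c1@0 c2@2 c3@6, authorship .......
After op 3 (delete): buffer="bllpv" (len 5), cursors c1@0 c2@1 c3@4, authorship .....
After op 4 (delete): buffer="llv" (len 3), cursors c1@0 c2@0 c3@2, authorship ...
After op 5 (insert('h')): buffer="hhllhv" (len 6), cursors c1@2 c2@2 c3@5, authorship 12..3.
After op 6 (move_left): buffer="hhllhv" (len 6), cursors c1@1 c2@1 c3@4, authorship 12..3.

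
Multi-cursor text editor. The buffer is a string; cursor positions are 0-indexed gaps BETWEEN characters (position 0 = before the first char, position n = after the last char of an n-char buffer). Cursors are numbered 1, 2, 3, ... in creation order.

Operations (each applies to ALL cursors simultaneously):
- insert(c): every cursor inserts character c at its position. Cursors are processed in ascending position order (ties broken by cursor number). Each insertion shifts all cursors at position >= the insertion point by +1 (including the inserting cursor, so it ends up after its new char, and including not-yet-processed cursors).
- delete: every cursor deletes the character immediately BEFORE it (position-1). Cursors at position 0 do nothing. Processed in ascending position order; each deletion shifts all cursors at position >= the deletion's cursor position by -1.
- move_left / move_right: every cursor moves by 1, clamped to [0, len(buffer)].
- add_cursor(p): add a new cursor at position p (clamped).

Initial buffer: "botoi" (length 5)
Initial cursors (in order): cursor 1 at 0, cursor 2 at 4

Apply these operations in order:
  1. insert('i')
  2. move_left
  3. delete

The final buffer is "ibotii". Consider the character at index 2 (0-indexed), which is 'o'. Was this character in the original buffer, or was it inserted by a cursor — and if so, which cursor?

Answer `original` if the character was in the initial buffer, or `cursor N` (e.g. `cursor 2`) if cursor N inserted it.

Answer: original

Derivation:
After op 1 (insert('i')): buffer="ibotoii" (len 7), cursors c1@1 c2@6, authorship 1....2.
After op 2 (move_left): buffer="ibotoii" (len 7), cursors c1@0 c2@5, authorship 1....2.
After op 3 (delete): buffer="ibotii" (len 6), cursors c1@0 c2@4, authorship 1...2.
Authorship (.=original, N=cursor N): 1 . . . 2 .
Index 2: author = original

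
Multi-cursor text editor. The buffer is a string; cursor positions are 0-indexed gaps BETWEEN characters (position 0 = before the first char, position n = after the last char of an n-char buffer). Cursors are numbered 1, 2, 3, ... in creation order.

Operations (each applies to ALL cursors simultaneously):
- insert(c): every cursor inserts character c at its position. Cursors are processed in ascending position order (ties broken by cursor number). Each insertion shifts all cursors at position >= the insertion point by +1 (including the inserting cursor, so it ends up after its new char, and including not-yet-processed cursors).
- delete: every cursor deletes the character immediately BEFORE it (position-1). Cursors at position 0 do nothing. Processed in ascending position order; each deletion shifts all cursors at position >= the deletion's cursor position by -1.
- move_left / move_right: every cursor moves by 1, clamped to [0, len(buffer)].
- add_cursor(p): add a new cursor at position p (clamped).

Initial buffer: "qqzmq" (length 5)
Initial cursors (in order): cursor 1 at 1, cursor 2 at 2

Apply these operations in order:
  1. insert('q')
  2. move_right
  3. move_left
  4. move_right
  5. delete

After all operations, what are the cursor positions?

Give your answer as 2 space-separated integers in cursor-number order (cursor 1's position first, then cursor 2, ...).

Answer: 2 3

Derivation:
After op 1 (insert('q')): buffer="qqqqzmq" (len 7), cursors c1@2 c2@4, authorship .1.2...
After op 2 (move_right): buffer="qqqqzmq" (len 7), cursors c1@3 c2@5, authorship .1.2...
After op 3 (move_left): buffer="qqqqzmq" (len 7), cursors c1@2 c2@4, authorship .1.2...
After op 4 (move_right): buffer="qqqqzmq" (len 7), cursors c1@3 c2@5, authorship .1.2...
After op 5 (delete): buffer="qqqmq" (len 5), cursors c1@2 c2@3, authorship .12..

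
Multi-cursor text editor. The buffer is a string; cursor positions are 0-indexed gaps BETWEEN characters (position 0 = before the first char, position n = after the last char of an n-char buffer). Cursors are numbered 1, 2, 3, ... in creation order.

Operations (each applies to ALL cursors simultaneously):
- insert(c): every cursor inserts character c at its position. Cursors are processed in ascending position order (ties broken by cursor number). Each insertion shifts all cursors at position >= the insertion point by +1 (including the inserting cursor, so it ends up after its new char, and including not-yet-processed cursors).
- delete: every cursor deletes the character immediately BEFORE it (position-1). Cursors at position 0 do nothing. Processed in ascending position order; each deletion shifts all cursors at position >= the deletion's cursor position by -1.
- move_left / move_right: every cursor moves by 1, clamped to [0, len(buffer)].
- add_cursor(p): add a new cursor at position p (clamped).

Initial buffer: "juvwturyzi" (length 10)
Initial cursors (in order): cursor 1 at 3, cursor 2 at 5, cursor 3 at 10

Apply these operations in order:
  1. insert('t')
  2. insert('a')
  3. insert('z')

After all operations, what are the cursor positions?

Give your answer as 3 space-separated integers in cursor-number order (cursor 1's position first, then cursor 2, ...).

After op 1 (insert('t')): buffer="juvtwtturyzit" (len 13), cursors c1@4 c2@7 c3@13, authorship ...1..2.....3
After op 2 (insert('a')): buffer="juvtawttauryzita" (len 16), cursors c1@5 c2@9 c3@16, authorship ...11..22.....33
After op 3 (insert('z')): buffer="juvtazwttazuryzitaz" (len 19), cursors c1@6 c2@11 c3@19, authorship ...111..222.....333

Answer: 6 11 19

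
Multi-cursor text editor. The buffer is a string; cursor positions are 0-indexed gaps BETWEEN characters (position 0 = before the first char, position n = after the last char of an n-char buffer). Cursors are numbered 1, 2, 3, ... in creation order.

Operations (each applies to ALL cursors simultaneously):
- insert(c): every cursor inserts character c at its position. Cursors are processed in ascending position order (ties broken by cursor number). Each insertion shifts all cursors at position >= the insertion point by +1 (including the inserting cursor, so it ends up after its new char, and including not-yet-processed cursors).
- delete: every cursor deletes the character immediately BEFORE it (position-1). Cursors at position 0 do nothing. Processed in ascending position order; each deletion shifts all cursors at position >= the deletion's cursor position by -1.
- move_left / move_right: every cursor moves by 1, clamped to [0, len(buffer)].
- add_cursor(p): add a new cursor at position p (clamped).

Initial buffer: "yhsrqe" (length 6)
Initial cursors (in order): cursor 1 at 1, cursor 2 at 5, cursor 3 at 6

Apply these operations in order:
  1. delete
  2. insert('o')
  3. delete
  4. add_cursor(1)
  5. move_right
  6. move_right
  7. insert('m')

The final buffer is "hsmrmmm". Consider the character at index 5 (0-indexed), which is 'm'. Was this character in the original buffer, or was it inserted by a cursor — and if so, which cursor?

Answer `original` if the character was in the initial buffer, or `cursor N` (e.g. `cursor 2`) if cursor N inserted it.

After op 1 (delete): buffer="hsr" (len 3), cursors c1@0 c2@3 c3@3, authorship ...
After op 2 (insert('o')): buffer="ohsroo" (len 6), cursors c1@1 c2@6 c3@6, authorship 1...23
After op 3 (delete): buffer="hsr" (len 3), cursors c1@0 c2@3 c3@3, authorship ...
After op 4 (add_cursor(1)): buffer="hsr" (len 3), cursors c1@0 c4@1 c2@3 c3@3, authorship ...
After op 5 (move_right): buffer="hsr" (len 3), cursors c1@1 c4@2 c2@3 c3@3, authorship ...
After op 6 (move_right): buffer="hsr" (len 3), cursors c1@2 c2@3 c3@3 c4@3, authorship ...
After op 7 (insert('m')): buffer="hsmrmmm" (len 7), cursors c1@3 c2@7 c3@7 c4@7, authorship ..1.234
Authorship (.=original, N=cursor N): . . 1 . 2 3 4
Index 5: author = 3

Answer: cursor 3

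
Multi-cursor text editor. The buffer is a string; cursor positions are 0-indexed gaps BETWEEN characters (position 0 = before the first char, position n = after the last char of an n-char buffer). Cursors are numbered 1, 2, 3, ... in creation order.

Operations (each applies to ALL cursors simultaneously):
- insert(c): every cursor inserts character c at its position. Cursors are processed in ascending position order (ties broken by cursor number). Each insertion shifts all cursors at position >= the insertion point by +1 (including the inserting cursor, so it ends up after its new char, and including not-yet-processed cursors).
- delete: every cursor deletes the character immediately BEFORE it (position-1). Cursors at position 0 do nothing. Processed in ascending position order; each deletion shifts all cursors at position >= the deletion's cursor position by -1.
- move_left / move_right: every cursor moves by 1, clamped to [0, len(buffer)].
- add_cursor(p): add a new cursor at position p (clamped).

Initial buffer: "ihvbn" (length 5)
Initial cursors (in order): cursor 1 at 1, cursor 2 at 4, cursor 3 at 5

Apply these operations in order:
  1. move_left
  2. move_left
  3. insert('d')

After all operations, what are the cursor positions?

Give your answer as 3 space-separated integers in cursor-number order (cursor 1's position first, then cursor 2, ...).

After op 1 (move_left): buffer="ihvbn" (len 5), cursors c1@0 c2@3 c3@4, authorship .....
After op 2 (move_left): buffer="ihvbn" (len 5), cursors c1@0 c2@2 c3@3, authorship .....
After op 3 (insert('d')): buffer="dihdvdbn" (len 8), cursors c1@1 c2@4 c3@6, authorship 1..2.3..

Answer: 1 4 6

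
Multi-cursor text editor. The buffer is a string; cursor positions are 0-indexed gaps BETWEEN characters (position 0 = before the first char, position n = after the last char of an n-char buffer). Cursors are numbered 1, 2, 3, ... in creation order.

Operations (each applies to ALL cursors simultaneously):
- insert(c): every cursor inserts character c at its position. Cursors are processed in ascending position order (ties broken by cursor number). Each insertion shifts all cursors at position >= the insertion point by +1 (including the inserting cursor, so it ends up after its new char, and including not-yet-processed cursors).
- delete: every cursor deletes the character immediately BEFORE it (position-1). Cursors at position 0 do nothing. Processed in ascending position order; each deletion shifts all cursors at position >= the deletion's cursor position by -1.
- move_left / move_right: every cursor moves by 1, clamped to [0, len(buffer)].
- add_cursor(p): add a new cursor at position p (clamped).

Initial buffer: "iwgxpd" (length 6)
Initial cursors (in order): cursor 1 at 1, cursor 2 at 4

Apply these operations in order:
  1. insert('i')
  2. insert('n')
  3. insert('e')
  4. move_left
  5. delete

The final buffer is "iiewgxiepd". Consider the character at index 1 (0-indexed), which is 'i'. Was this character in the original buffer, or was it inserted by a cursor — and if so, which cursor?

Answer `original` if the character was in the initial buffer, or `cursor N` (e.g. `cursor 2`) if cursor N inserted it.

Answer: cursor 1

Derivation:
After op 1 (insert('i')): buffer="iiwgxipd" (len 8), cursors c1@2 c2@6, authorship .1...2..
After op 2 (insert('n')): buffer="iinwgxinpd" (len 10), cursors c1@3 c2@8, authorship .11...22..
After op 3 (insert('e')): buffer="iinewgxinepd" (len 12), cursors c1@4 c2@10, authorship .111...222..
After op 4 (move_left): buffer="iinewgxinepd" (len 12), cursors c1@3 c2@9, authorship .111...222..
After op 5 (delete): buffer="iiewgxiepd" (len 10), cursors c1@2 c2@7, authorship .11...22..
Authorship (.=original, N=cursor N): . 1 1 . . . 2 2 . .
Index 1: author = 1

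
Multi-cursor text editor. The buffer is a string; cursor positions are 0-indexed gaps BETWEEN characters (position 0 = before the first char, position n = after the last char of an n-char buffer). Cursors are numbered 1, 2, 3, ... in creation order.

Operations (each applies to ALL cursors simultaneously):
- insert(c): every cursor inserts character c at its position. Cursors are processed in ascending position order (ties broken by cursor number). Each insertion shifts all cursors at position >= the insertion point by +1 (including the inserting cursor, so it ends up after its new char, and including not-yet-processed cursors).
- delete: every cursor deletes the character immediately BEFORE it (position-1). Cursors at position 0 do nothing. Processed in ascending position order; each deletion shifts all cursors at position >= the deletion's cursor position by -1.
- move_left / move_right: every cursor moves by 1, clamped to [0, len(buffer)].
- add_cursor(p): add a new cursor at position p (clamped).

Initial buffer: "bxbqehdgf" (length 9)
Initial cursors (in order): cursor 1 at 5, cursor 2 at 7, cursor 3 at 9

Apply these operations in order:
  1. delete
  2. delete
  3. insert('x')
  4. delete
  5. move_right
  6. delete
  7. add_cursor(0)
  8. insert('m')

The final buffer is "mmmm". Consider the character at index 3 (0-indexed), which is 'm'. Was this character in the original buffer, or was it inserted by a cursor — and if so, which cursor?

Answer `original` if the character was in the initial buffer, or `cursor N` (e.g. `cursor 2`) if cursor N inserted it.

Answer: cursor 4

Derivation:
After op 1 (delete): buffer="bxbqhg" (len 6), cursors c1@4 c2@5 c3@6, authorship ......
After op 2 (delete): buffer="bxb" (len 3), cursors c1@3 c2@3 c3@3, authorship ...
After op 3 (insert('x')): buffer="bxbxxx" (len 6), cursors c1@6 c2@6 c3@6, authorship ...123
After op 4 (delete): buffer="bxb" (len 3), cursors c1@3 c2@3 c3@3, authorship ...
After op 5 (move_right): buffer="bxb" (len 3), cursors c1@3 c2@3 c3@3, authorship ...
After op 6 (delete): buffer="" (len 0), cursors c1@0 c2@0 c3@0, authorship 
After op 7 (add_cursor(0)): buffer="" (len 0), cursors c1@0 c2@0 c3@0 c4@0, authorship 
After op 8 (insert('m')): buffer="mmmm" (len 4), cursors c1@4 c2@4 c3@4 c4@4, authorship 1234
Authorship (.=original, N=cursor N): 1 2 3 4
Index 3: author = 4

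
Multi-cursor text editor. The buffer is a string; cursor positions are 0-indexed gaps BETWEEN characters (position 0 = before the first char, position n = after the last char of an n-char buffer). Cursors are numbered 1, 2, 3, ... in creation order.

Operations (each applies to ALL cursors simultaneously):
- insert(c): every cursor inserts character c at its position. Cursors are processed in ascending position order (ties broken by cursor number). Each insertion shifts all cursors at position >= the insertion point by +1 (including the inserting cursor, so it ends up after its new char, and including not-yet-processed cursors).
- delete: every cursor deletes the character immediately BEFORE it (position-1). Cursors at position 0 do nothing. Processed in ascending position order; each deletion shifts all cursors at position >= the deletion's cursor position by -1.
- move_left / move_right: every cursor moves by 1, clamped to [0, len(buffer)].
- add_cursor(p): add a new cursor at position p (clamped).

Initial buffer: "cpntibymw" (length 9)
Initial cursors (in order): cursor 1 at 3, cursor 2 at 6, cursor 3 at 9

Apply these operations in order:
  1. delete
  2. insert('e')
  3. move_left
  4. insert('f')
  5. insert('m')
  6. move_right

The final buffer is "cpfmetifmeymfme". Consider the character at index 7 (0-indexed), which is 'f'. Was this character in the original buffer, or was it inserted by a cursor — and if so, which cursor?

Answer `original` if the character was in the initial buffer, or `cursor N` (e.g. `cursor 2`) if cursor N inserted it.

Answer: cursor 2

Derivation:
After op 1 (delete): buffer="cptiym" (len 6), cursors c1@2 c2@4 c3@6, authorship ......
After op 2 (insert('e')): buffer="cpetieyme" (len 9), cursors c1@3 c2@6 c3@9, authorship ..1..2..3
After op 3 (move_left): buffer="cpetieyme" (len 9), cursors c1@2 c2@5 c3@8, authorship ..1..2..3
After op 4 (insert('f')): buffer="cpfetifeymfe" (len 12), cursors c1@3 c2@7 c3@11, authorship ..11..22..33
After op 5 (insert('m')): buffer="cpfmetifmeymfme" (len 15), cursors c1@4 c2@9 c3@14, authorship ..111..222..333
After op 6 (move_right): buffer="cpfmetifmeymfme" (len 15), cursors c1@5 c2@10 c3@15, authorship ..111..222..333
Authorship (.=original, N=cursor N): . . 1 1 1 . . 2 2 2 . . 3 3 3
Index 7: author = 2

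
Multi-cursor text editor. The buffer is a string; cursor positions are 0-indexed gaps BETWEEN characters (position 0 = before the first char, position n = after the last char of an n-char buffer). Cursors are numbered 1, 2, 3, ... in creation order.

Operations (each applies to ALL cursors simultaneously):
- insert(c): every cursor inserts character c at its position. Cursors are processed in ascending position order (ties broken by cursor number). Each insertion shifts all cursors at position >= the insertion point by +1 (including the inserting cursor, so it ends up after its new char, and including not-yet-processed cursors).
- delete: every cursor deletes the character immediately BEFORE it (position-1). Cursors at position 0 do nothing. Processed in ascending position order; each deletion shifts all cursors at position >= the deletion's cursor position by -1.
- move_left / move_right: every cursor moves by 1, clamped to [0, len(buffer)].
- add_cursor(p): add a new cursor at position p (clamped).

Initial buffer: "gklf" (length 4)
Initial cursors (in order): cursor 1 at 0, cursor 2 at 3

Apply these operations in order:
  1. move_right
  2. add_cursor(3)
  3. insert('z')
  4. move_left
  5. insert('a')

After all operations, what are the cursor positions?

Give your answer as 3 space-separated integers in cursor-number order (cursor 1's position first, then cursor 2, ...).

Answer: 2 9 6

Derivation:
After op 1 (move_right): buffer="gklf" (len 4), cursors c1@1 c2@4, authorship ....
After op 2 (add_cursor(3)): buffer="gklf" (len 4), cursors c1@1 c3@3 c2@4, authorship ....
After op 3 (insert('z')): buffer="gzklzfz" (len 7), cursors c1@2 c3@5 c2@7, authorship .1..3.2
After op 4 (move_left): buffer="gzklzfz" (len 7), cursors c1@1 c3@4 c2@6, authorship .1..3.2
After op 5 (insert('a')): buffer="gazklazfaz" (len 10), cursors c1@2 c3@6 c2@9, authorship .11..33.22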